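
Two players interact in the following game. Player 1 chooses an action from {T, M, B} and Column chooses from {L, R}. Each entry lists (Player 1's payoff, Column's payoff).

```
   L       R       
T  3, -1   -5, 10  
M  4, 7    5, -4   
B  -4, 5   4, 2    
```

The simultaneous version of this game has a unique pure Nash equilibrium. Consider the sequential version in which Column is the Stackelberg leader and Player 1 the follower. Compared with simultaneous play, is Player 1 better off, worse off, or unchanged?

unchanged

Backward induction with Column moving first.
- L → Player 1 plays M (best of 3, 4, -4); Column gets 7.
- R → Player 1 plays M (best of -5, 5, 4); Column gets -4.
Among 7, -4, the best is 7 at L. Subgame-perfect outcome: (M, L) with payoffs (4, 7).
For the simultaneous game, intersect best replies.
Player 1's best replies: L→M; R→M.
Column's best replies: T→R; M→L; B→L.
Only (M, L) has each player best-responding; Nash payoffs (4, 7).
Player 1 earns 4 sequentially versus 4 at the Nash outcome: unchanged.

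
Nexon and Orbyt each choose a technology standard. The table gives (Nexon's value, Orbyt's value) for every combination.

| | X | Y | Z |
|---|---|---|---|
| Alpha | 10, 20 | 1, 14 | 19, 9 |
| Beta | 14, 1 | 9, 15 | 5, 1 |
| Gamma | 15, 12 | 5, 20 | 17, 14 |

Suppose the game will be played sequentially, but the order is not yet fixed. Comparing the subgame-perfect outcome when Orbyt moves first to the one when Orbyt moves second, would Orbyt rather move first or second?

If Nexon leads: Orbyt's best replies are Alpha→X, Beta→Y, Gamma→Y; Nexon's induced payoffs 10, 9, 5; outcome (Alpha, X), payoffs (10, 20).
If Orbyt leads: Nexon's best replies are X→Gamma, Y→Beta, Z→Alpha; Orbyt's induced payoffs 12, 15, 9; outcome (Beta, Y), payoffs (9, 15).
Orbyt gets 15 moving first and 20 moving second, so Orbyt prefers to move second.

second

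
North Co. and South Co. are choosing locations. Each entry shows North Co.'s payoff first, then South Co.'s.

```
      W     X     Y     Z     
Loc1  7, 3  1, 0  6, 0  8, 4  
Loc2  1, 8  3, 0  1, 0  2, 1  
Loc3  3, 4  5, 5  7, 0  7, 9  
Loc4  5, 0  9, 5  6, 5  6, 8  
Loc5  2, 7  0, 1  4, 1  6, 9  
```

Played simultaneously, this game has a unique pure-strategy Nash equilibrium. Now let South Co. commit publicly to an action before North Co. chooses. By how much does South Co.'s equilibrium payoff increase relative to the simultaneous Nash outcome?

1

Work backward from North Co.'s decision.
- W: BR = Loc1, leader payoff 3.
- X: BR = Loc4, leader payoff 5.
- Y: BR = Loc3, leader payoff 0.
- Z: BR = Loc1, leader payoff 4.
Among 3, 5, 0, 4, the best is 5 at X. Subgame-perfect outcome: (Loc4, X) with payoffs (9, 5).
Under simultaneous play:
North Co.'s best replies: W→Loc1; X→Loc4; Y→Loc3; Z→Loc1.
South Co.'s best replies: Loc1→Z; Loc2→W; Loc3→Z; Loc4→Z; Loc5→Z.
The unique mutual best reply is (Loc1, Z), giving (8, 4).
South Co.'s commitment gain: 5 − 4 = 1.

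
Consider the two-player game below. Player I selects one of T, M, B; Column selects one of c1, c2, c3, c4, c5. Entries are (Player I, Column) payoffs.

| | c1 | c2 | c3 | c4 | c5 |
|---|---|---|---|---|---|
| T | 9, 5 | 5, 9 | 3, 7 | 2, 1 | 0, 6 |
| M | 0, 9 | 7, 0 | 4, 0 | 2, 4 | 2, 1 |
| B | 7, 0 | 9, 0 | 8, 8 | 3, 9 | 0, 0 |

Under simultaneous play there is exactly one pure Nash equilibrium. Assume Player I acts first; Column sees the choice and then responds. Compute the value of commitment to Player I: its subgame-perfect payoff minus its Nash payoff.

Column best-responds to each possible Player I move:
- T: Column compares 5, 9, 7, 1, 6 and picks c2; Player I would get 5.
- M: Column compares 9, 0, 0, 4, 1 and picks c1; Player I would get 0.
- B: Column compares 0, 0, 8, 9, 0 and picks c4; Player I would get 3.
Among 5, 0, 3, the best is 5 at T. Subgame-perfect outcome: (T, c2) with payoffs (5, 9).
For the simultaneous game, intersect best replies.
Player I's best replies: c1→T; c2→B; c3→B; c4→B; c5→M.
Column's best replies: T→c2; M→c1; B→c4.
The unique mutual best reply is (B, c4), giving (3, 9).
Player I's commitment gain: 5 − 3 = 2.

2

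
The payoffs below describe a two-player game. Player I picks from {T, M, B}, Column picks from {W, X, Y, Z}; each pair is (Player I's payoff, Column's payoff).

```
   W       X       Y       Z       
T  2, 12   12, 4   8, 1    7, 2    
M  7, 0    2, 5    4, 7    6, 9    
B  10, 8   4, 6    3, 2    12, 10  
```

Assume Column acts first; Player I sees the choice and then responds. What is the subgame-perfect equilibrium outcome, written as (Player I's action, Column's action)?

(B, Z)

Player I best-responds to each possible Column move:
- W: BR = B, leader payoff 8.
- X: BR = T, leader payoff 4.
- Y: BR = T, leader payoff 1.
- Z: BR = B, leader payoff 10.
Maximizing over 8, 4, 1, 10, Column chooses Z. Subgame-perfect outcome: (B, Z) with payoffs (12, 10).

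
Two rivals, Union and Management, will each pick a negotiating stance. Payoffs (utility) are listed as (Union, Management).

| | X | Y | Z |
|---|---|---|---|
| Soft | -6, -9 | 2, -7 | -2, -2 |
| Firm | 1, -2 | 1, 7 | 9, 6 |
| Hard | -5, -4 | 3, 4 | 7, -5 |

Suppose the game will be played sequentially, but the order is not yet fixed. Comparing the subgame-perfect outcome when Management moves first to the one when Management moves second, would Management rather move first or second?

first

If Union leads: Management's best replies are Soft→Z, Firm→Y, Hard→Y; Union's induced payoffs -2, 1, 3; outcome (Hard, Y), payoffs (3, 4).
If Management leads: Union's best replies are X→Firm, Y→Hard, Z→Firm; Management's induced payoffs -2, 4, 6; outcome (Firm, Z), payoffs (9, 6).
Management gets 6 moving first and 4 moving second, so Management prefers to move first.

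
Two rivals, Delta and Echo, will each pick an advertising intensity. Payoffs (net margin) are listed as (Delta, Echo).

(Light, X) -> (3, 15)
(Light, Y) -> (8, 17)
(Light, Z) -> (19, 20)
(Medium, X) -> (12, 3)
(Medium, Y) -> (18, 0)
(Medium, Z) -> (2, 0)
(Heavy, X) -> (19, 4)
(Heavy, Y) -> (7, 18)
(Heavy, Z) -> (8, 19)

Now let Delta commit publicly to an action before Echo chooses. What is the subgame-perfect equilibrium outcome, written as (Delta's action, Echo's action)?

(Light, Z)

Work backward from Echo's decision.
- Light: Echo compares 15, 17, 20 and picks Z; Delta would get 19.
- Medium: Echo compares 3, 0, 0 and picks X; Delta would get 12.
- Heavy: Echo compares 4, 18, 19 and picks Z; Delta would get 8.
Delta's induced payoffs are 19, 12, 8, so Delta commits to Light. Subgame-perfect outcome: (Light, Z) with payoffs (19, 20).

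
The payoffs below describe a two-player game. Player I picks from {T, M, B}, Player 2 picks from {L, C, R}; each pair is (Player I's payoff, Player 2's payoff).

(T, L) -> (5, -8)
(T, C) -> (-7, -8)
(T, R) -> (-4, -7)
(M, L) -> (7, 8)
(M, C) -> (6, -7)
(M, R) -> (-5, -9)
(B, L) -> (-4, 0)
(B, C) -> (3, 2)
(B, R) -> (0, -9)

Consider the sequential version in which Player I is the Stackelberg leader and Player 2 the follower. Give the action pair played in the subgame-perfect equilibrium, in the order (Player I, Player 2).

Backward induction with Player I moving first.
- T: BR = R, leader payoff -4.
- M: BR = L, leader payoff 7.
- B: BR = C, leader payoff 3.
Player I's induced payoffs are -4, 7, 3, so Player I commits to M. Subgame-perfect outcome: (M, L) with payoffs (7, 8).

(M, L)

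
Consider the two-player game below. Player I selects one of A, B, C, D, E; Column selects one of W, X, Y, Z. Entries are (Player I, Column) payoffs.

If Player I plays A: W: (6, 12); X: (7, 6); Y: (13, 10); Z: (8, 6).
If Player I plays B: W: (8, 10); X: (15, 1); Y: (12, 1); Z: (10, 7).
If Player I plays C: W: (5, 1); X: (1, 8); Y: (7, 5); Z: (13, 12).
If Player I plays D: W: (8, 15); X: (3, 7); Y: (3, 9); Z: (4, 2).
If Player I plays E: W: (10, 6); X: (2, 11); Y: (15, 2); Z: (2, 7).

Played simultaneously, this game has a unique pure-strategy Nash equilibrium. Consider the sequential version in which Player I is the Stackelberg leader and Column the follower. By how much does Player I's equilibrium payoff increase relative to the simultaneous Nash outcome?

Work backward from Column's decision.
- A: Column compares 12, 6, 10, 6 and picks W; Player I would get 6.
- B: Column compares 10, 1, 1, 7 and picks W; Player I would get 8.
- C: Column compares 1, 8, 5, 12 and picks Z; Player I would get 13.
- D: Column compares 15, 7, 9, 2 and picks W; Player I would get 8.
- E: Column compares 6, 11, 2, 7 and picks X; Player I would get 2.
Player I's induced payoffs are 6, 8, 13, 8, 2, so Player I commits to C. Subgame-perfect outcome: (C, Z) with payoffs (13, 12).
Under simultaneous play:
Player I's best replies: W→E; X→B; Y→E; Z→C.
Column's best replies: A→W; B→W; C→Z; D→W; E→X.
The unique mutual best reply is (C, Z), giving (13, 12).
Player I's commitment gain: 13 − 13 = 0.

0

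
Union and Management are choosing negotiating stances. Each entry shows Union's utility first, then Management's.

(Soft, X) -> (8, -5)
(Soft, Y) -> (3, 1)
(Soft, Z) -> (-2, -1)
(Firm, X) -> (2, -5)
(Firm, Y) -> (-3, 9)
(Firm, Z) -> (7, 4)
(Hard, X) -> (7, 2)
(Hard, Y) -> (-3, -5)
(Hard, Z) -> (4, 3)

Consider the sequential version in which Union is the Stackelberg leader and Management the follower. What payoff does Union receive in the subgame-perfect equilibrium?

Solve by backward induction (Union leads).
- Soft → Management plays Y (best of -5, 1, -1); Union gets 3.
- Firm → Management plays Y (best of -5, 9, 4); Union gets -3.
- Hard → Management plays Z (best of 2, -5, 3); Union gets 4.
Among 3, -3, 4, the best is 4 at Hard. Subgame-perfect outcome: (Hard, Z) with payoffs (4, 3).

4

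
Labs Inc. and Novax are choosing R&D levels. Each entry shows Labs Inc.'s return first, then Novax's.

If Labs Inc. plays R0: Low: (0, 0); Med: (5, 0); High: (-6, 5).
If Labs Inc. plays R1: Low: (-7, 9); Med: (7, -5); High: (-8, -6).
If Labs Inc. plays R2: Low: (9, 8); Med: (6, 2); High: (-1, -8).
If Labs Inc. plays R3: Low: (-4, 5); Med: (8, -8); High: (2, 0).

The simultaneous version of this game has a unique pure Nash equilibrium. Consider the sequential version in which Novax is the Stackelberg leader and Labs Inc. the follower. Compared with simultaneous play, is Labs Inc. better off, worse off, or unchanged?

unchanged

Work backward from Labs Inc.'s decision.
- Low → Labs Inc. plays R2 (best of 0, -7, 9, -4); Novax gets 8.
- Med → Labs Inc. plays R3 (best of 5, 7, 6, 8); Novax gets -8.
- High → Labs Inc. plays R3 (best of -6, -8, -1, 2); Novax gets 0.
Novax's induced payoffs are 8, -8, 0, so Novax commits to Low. Subgame-perfect outcome: (R2, Low) with payoffs (9, 8).
Now find the simultaneous Nash equilibrium.
Labs Inc.'s best replies: Low→R2; Med→R3; High→R3.
Novax's best replies: R0→High; R1→Low; R2→Low; R3→Low.
The unique mutual best reply is (R2, Low), giving (9, 8).
Labs Inc. earns 9 sequentially versus 9 at the Nash outcome: unchanged.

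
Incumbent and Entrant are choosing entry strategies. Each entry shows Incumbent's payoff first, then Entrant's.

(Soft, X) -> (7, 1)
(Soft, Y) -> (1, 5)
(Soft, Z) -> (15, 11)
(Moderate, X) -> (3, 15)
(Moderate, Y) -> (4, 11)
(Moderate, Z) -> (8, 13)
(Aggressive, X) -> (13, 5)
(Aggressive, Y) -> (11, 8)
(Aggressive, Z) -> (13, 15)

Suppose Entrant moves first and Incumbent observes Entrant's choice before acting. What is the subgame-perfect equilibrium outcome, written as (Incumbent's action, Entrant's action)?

Incumbent best-responds to each possible Entrant move:
- X: BR = Aggressive, leader payoff 5.
- Y: BR = Aggressive, leader payoff 8.
- Z: BR = Soft, leader payoff 11.
Among 5, 8, 11, the best is 11 at Z. Subgame-perfect outcome: (Soft, Z) with payoffs (15, 11).

(Soft, Z)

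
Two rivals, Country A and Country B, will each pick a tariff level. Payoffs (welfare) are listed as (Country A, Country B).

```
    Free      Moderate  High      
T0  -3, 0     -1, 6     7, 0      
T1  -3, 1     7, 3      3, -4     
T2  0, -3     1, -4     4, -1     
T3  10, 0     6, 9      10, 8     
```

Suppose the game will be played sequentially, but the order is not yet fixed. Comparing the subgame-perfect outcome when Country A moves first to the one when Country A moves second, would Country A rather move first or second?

second

If Country A leads: Country B's best replies are T0→Moderate, T1→Moderate, T2→High, T3→Moderate; Country A's induced payoffs -1, 7, 4, 6; outcome (T1, Moderate), payoffs (7, 3).
If Country B leads: Country A's best replies are Free→T3, Moderate→T1, High→T3; Country B's induced payoffs 0, 3, 8; outcome (T3, High), payoffs (10, 8).
Country A gets 7 moving first and 10 moving second, so Country A prefers to move second.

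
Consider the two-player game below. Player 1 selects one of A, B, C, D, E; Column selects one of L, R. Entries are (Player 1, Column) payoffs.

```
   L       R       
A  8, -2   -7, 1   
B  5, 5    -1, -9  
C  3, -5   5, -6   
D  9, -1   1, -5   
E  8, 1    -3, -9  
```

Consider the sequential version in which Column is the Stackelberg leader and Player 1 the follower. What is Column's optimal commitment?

L

Backward induction with Column moving first.
- L: BR = D, leader payoff -1.
- R: BR = C, leader payoff -6.
Column's induced payoffs are -1, -6, so Column commits to L. Subgame-perfect outcome: (D, L) with payoffs (9, -1).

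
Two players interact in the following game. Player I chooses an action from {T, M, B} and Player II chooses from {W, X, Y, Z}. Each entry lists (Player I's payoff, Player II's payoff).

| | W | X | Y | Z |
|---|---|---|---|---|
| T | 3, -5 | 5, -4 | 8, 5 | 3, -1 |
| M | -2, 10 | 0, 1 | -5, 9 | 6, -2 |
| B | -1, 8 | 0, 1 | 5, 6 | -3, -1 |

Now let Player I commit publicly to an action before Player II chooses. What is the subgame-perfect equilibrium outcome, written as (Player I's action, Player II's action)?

Solve by backward induction (Player I leads).
- T → Player II plays Y (best of -5, -4, 5, -1); Player I gets 8.
- M → Player II plays W (best of 10, 1, 9, -2); Player I gets -2.
- B → Player II plays W (best of 8, 1, 6, -1); Player I gets -1.
Player I's induced payoffs are 8, -2, -1, so Player I commits to T. Subgame-perfect outcome: (T, Y) with payoffs (8, 5).

(T, Y)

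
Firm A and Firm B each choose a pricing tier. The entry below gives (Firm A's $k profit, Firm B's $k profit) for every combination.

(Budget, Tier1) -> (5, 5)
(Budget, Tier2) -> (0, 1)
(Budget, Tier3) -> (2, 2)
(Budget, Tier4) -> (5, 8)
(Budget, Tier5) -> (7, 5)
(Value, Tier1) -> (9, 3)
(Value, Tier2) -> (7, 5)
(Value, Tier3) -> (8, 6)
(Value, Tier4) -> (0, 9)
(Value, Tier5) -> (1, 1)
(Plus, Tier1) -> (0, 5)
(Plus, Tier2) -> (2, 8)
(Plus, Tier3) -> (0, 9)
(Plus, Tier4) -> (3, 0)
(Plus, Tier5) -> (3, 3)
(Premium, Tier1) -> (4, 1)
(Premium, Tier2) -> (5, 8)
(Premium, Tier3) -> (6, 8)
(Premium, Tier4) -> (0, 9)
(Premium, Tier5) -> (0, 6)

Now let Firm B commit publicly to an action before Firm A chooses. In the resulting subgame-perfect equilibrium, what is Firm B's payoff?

Work backward from Firm A's decision.
- Tier1 → Firm A plays Value (best of 5, 9, 0, 4); Firm B gets 3.
- Tier2 → Firm A plays Value (best of 0, 7, 2, 5); Firm B gets 5.
- Tier3 → Firm A plays Value (best of 2, 8, 0, 6); Firm B gets 6.
- Tier4 → Firm A plays Budget (best of 5, 0, 3, 0); Firm B gets 8.
- Tier5 → Firm A plays Budget (best of 7, 1, 3, 0); Firm B gets 5.
Firm B's induced payoffs are 3, 5, 6, 8, 5, so Firm B commits to Tier4. Subgame-perfect outcome: (Budget, Tier4) with payoffs (5, 8).

8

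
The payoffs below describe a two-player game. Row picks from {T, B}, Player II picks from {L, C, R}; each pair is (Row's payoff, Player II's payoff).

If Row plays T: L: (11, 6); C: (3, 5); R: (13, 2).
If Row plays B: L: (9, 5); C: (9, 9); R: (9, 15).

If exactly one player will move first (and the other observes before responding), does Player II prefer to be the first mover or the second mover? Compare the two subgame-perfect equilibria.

first

If Row leads: Player II's best replies are T→L, B→R; Row's induced payoffs 11, 9; outcome (T, L), payoffs (11, 6).
If Player II leads: Row's best replies are L→T, C→B, R→T; Player II's induced payoffs 6, 9, 2; outcome (B, C), payoffs (9, 9).
Player II gets 9 moving first and 6 moving second, so Player II prefers to move first.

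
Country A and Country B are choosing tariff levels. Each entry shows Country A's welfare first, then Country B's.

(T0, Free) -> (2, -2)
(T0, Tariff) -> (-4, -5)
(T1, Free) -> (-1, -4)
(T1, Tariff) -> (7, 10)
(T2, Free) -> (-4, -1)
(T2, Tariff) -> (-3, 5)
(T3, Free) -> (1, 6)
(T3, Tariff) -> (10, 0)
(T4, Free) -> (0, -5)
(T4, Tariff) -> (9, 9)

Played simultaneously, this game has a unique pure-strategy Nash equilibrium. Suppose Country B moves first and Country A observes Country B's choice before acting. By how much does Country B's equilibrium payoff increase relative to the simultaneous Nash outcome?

Solve by backward induction (Country B leads).
- Free: Country A compares 2, -1, -4, 1, 0 and picks T0; Country B would get -2.
- Tariff: Country A compares -4, 7, -3, 10, 9 and picks T3; Country B would get 0.
Maximizing over -2, 0, Country B chooses Tariff. Subgame-perfect outcome: (T3, Tariff) with payoffs (10, 0).
Under simultaneous play:
Country A's best replies: Free→T0; Tariff→T3.
Country B's best replies: T0→Free; T1→Tariff; T2→Tariff; T3→Free; T4→Tariff.
The unique mutual best reply is (T0, Free), giving (2, -2).
Country B's commitment gain: 0 − -2 = 2.

2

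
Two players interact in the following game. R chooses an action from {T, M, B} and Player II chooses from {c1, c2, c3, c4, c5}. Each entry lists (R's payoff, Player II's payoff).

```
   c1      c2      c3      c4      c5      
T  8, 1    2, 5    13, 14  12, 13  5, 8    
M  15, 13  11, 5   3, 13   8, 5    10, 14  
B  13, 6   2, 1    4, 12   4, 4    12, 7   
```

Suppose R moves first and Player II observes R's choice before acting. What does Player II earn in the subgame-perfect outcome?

14

Work backward from Player II's decision.
- T → Player II plays c3 (best of 1, 5, 14, 13, 8); R gets 13.
- M → Player II plays c5 (best of 13, 5, 13, 5, 14); R gets 10.
- B → Player II plays c3 (best of 6, 1, 12, 4, 7); R gets 4.
Among 13, 10, 4, the best is 13 at T. Subgame-perfect outcome: (T, c3) with payoffs (13, 14).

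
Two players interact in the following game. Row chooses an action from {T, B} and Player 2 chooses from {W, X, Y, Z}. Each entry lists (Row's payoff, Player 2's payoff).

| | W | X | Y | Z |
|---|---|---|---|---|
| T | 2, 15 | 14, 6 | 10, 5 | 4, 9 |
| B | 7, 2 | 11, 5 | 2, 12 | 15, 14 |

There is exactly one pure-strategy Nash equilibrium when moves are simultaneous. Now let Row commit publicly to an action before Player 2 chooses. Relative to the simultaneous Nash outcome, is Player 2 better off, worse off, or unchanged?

Work backward from Player 2's decision.
- T: BR = W, leader payoff 2.
- B: BR = Z, leader payoff 15.
Maximizing over 2, 15, Row chooses B. Subgame-perfect outcome: (B, Z) with payoffs (15, 14).
Under simultaneous play:
Row's best replies: W→B; X→T; Y→T; Z→B.
Player 2's best replies: T→W; B→Z.
Only (B, Z) has each player best-responding; Nash payoffs (15, 14).
Player 2 earns 14 sequentially versus 14 at the Nash outcome: unchanged.

unchanged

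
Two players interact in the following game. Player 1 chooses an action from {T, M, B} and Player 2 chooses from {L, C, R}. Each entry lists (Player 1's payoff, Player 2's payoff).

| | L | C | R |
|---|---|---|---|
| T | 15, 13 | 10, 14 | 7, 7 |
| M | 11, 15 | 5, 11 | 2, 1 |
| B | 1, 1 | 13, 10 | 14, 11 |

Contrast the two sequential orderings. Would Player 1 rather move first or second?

second

If Player 1 leads: Player 2's best replies are T→C, M→L, B→R; Player 1's induced payoffs 10, 11, 14; outcome (B, R), payoffs (14, 11).
If Player 2 leads: Player 1's best replies are L→T, C→B, R→B; Player 2's induced payoffs 13, 10, 11; outcome (T, L), payoffs (15, 13).
Player 1 gets 14 moving first and 15 moving second, so Player 1 prefers to move second.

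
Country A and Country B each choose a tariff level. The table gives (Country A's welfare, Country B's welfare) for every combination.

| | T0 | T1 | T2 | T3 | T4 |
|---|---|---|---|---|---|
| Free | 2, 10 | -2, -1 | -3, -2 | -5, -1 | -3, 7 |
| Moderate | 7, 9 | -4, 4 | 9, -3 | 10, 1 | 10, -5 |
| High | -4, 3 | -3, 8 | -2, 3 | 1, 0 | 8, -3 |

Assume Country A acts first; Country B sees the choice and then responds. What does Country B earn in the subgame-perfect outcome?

9

Solve by backward induction (Country A leads).
- Free: BR = T0, leader payoff 2.
- Moderate: BR = T0, leader payoff 7.
- High: BR = T1, leader payoff -3.
Country A's induced payoffs are 2, 7, -3, so Country A commits to Moderate. Subgame-perfect outcome: (Moderate, T0) with payoffs (7, 9).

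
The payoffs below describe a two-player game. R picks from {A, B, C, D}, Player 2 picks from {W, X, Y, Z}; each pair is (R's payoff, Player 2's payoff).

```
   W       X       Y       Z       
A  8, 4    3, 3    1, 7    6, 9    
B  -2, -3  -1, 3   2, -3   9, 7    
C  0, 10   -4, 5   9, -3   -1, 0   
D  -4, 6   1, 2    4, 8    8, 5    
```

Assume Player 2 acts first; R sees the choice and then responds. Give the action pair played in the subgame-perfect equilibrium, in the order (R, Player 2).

(B, Z)

Backward induction with Player 2 moving first.
- W: BR = A, leader payoff 4.
- X: BR = A, leader payoff 3.
- Y: BR = C, leader payoff -3.
- Z: BR = B, leader payoff 7.
Among 4, 3, -3, 7, the best is 7 at Z. Subgame-perfect outcome: (B, Z) with payoffs (9, 7).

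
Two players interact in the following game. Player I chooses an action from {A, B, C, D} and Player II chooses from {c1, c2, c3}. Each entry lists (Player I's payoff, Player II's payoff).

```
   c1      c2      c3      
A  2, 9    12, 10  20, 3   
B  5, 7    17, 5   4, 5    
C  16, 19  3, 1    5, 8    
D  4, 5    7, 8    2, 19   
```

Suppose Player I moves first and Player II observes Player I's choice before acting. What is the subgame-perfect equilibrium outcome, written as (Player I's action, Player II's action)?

(C, c1)

Player II best-responds to each possible Player I move:
- A: Player II compares 9, 10, 3 and picks c2; Player I would get 12.
- B: Player II compares 7, 5, 5 and picks c1; Player I would get 5.
- C: Player II compares 19, 1, 8 and picks c1; Player I would get 16.
- D: Player II compares 5, 8, 19 and picks c3; Player I would get 2.
Maximizing over 12, 5, 16, 2, Player I chooses C. Subgame-perfect outcome: (C, c1) with payoffs (16, 19).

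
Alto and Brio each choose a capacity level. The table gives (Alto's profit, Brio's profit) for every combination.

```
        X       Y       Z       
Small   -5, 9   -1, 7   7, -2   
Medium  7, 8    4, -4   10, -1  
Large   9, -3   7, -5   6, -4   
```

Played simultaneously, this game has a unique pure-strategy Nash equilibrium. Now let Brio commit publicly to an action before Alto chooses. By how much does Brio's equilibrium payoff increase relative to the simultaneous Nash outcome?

Backward induction with Brio moving first.
- X: Alto compares -5, 7, 9 and picks Large; Brio would get -3.
- Y: Alto compares -1, 4, 7 and picks Large; Brio would get -5.
- Z: Alto compares 7, 10, 6 and picks Medium; Brio would get -1.
Brio's induced payoffs are -3, -5, -1, so Brio commits to Z. Subgame-perfect outcome: (Medium, Z) with payoffs (10, -1).
Now find the simultaneous Nash equilibrium.
Alto's best replies: X→Large; Y→Large; Z→Medium.
Brio's best replies: Small→X; Medium→X; Large→X.
The unique mutual best reply is (Large, X), giving (9, -3).
Brio's commitment gain: -1 − -3 = 2.

2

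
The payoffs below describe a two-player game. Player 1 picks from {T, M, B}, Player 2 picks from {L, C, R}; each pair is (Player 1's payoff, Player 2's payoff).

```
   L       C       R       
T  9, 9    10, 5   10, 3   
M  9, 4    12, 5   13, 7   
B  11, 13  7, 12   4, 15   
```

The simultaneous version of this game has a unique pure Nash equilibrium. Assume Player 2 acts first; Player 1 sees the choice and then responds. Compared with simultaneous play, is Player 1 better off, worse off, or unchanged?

worse off

Backward induction with Player 2 moving first.
- L → Player 1 plays B (best of 9, 9, 11); Player 2 gets 13.
- C → Player 1 plays M (best of 10, 12, 7); Player 2 gets 5.
- R → Player 1 plays M (best of 10, 13, 4); Player 2 gets 7.
Maximizing over 13, 5, 7, Player 2 chooses L. Subgame-perfect outcome: (B, L) with payoffs (11, 13).
Under simultaneous play:
Player 1's best replies: L→B; C→M; R→M.
Player 2's best replies: T→L; M→R; B→R.
Only (M, R) has each player best-responding; Nash payoffs (13, 7).
Player 1 earns 11 sequentially versus 13 at the Nash outcome: worse off.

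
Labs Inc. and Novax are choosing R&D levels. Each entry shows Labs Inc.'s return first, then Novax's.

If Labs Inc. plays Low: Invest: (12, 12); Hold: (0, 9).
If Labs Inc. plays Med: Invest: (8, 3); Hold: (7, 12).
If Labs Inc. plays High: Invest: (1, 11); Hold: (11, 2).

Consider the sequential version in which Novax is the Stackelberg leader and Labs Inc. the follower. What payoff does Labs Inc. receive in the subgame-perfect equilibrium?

Solve by backward induction (Novax leads).
- Invest: BR = Low, leader payoff 12.
- Hold: BR = High, leader payoff 2.
Among 12, 2, the best is 12 at Invest. Subgame-perfect outcome: (Low, Invest) with payoffs (12, 12).

12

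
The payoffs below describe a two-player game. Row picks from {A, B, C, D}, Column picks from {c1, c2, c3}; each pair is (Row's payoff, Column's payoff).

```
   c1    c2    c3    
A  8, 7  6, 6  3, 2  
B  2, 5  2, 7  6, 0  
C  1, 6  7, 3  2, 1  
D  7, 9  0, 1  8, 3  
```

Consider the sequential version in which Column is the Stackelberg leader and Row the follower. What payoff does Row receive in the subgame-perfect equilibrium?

Row best-responds to each possible Column move:
- c1: Row compares 8, 2, 1, 7 and picks A; Column would get 7.
- c2: Row compares 6, 2, 7, 0 and picks C; Column would get 3.
- c3: Row compares 3, 6, 2, 8 and picks D; Column would get 3.
Among 7, 3, 3, the best is 7 at c1. Subgame-perfect outcome: (A, c1) with payoffs (8, 7).

8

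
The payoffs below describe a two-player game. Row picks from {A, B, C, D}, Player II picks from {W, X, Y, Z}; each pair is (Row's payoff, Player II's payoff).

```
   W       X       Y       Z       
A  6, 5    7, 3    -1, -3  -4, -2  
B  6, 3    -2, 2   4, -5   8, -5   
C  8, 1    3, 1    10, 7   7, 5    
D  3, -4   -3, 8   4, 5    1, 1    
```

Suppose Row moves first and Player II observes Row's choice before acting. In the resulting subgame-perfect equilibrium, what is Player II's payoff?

Backward induction with Row moving first.
- A: BR = W, leader payoff 6.
- B: BR = W, leader payoff 6.
- C: BR = Y, leader payoff 10.
- D: BR = X, leader payoff -3.
Row's induced payoffs are 6, 6, 10, -3, so Row commits to C. Subgame-perfect outcome: (C, Y) with payoffs (10, 7).

7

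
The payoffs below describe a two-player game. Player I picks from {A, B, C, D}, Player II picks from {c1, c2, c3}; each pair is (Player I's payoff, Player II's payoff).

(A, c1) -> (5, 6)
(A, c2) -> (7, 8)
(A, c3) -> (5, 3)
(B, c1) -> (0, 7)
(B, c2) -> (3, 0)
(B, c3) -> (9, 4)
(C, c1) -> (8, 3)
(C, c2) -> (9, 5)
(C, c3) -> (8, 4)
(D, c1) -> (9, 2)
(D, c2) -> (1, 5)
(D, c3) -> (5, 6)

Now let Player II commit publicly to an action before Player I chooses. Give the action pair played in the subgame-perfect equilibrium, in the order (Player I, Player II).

Player I best-responds to each possible Player II move:
- c1: Player I compares 5, 0, 8, 9 and picks D; Player II would get 2.
- c2: Player I compares 7, 3, 9, 1 and picks C; Player II would get 5.
- c3: Player I compares 5, 9, 8, 5 and picks B; Player II would get 4.
Maximizing over 2, 5, 4, Player II chooses c2. Subgame-perfect outcome: (C, c2) with payoffs (9, 5).

(C, c2)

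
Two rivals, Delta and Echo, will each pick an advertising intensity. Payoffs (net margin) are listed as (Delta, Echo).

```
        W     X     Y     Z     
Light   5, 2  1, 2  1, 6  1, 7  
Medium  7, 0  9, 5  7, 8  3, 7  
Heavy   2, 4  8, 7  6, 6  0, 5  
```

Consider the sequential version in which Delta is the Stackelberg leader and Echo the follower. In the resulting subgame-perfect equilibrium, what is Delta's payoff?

8

Backward induction with Delta moving first.
- Light: Echo compares 2, 2, 6, 7 and picks Z; Delta would get 1.
- Medium: Echo compares 0, 5, 8, 7 and picks Y; Delta would get 7.
- Heavy: Echo compares 4, 7, 6, 5 and picks X; Delta would get 8.
Maximizing over 1, 7, 8, Delta chooses Heavy. Subgame-perfect outcome: (Heavy, X) with payoffs (8, 7).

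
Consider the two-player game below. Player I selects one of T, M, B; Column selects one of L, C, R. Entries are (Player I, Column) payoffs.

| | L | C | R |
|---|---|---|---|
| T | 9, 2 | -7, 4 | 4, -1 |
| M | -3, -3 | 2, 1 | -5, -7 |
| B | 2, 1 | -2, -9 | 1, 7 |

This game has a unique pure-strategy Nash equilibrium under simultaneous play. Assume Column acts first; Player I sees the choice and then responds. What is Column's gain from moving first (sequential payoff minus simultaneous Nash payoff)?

1

Backward induction with Column moving first.
- L: BR = T, leader payoff 2.
- C: BR = M, leader payoff 1.
- R: BR = T, leader payoff -1.
Maximizing over 2, 1, -1, Column chooses L. Subgame-perfect outcome: (T, L) with payoffs (9, 2).
For the simultaneous game, intersect best replies.
Player I's best replies: L→T; C→M; R→T.
Column's best replies: T→C; M→C; B→R.
Only (M, C) has each player best-responding; Nash payoffs (2, 1).
Column's commitment gain: 2 − 1 = 1.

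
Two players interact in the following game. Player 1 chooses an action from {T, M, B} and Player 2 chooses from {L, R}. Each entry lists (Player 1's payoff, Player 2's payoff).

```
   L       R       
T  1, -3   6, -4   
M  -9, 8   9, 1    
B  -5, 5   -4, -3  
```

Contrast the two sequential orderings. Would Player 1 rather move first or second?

If Player 1 leads: Player 2's best replies are T→L, M→L, B→L; Player 1's induced payoffs 1, -9, -5; outcome (T, L), payoffs (1, -3).
If Player 2 leads: Player 1's best replies are L→T, R→M; Player 2's induced payoffs -3, 1; outcome (M, R), payoffs (9, 1).
Player 1 gets 1 moving first and 9 moving second, so Player 1 prefers to move second.

second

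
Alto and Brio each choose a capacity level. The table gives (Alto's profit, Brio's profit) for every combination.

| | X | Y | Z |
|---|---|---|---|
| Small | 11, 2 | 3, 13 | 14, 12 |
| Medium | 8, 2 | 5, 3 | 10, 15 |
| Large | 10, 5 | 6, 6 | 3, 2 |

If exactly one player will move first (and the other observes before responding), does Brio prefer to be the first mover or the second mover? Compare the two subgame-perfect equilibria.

If Alto leads: Brio's best replies are Small→Y, Medium→Z, Large→Y; Alto's induced payoffs 3, 10, 6; outcome (Medium, Z), payoffs (10, 15).
If Brio leads: Alto's best replies are X→Small, Y→Large, Z→Small; Brio's induced payoffs 2, 6, 12; outcome (Small, Z), payoffs (14, 12).
Brio gets 12 moving first and 15 moving second, so Brio prefers to move second.

second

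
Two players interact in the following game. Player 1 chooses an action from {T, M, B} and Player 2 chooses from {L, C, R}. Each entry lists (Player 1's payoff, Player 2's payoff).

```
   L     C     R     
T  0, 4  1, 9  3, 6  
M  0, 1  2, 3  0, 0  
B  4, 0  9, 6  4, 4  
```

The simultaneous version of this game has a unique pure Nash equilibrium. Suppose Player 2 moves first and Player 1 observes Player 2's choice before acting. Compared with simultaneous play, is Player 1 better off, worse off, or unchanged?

Backward induction with Player 2 moving first.
- L → Player 1 plays B (best of 0, 0, 4); Player 2 gets 0.
- C → Player 1 plays B (best of 1, 2, 9); Player 2 gets 6.
- R → Player 1 plays B (best of 3, 0, 4); Player 2 gets 4.
Maximizing over 0, 6, 4, Player 2 chooses C. Subgame-perfect outcome: (B, C) with payoffs (9, 6).
For the simultaneous game, intersect best replies.
Player 1's best replies: L→B; C→B; R→B.
Player 2's best replies: T→C; M→C; B→C.
Only (B, C) has each player best-responding; Nash payoffs (9, 6).
Player 1 earns 9 sequentially versus 9 at the Nash outcome: unchanged.

unchanged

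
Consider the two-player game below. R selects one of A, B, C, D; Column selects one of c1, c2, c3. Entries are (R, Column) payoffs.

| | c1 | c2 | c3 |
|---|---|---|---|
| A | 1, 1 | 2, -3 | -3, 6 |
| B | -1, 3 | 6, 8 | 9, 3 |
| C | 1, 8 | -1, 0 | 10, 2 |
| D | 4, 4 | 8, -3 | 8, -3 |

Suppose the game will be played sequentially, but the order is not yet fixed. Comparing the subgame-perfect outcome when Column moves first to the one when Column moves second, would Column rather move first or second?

If R leads: Column's best replies are A→c3, B→c2, C→c1, D→c1; R's induced payoffs -3, 6, 1, 4; outcome (B, c2), payoffs (6, 8).
If Column leads: R's best replies are c1→D, c2→D, c3→C; Column's induced payoffs 4, -3, 2; outcome (D, c1), payoffs (4, 4).
Column gets 4 moving first and 8 moving second, so Column prefers to move second.

second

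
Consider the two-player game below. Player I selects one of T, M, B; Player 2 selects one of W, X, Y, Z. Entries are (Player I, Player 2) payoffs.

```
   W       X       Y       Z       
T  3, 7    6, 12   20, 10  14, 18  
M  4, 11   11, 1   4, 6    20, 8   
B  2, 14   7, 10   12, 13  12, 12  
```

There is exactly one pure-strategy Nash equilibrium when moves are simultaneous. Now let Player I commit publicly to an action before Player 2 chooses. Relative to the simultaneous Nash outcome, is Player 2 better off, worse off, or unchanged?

Work backward from Player 2's decision.
- T → Player 2 plays Z (best of 7, 12, 10, 18); Player I gets 14.
- M → Player 2 plays W (best of 11, 1, 6, 8); Player I gets 4.
- B → Player 2 plays W (best of 14, 10, 13, 12); Player I gets 2.
Player I's induced payoffs are 14, 4, 2, so Player I commits to T. Subgame-perfect outcome: (T, Z) with payoffs (14, 18).
Under simultaneous play:
Player I's best replies: W→M; X→M; Y→T; Z→M.
Player 2's best replies: T→Z; M→W; B→W.
The unique mutual best reply is (M, W), giving (4, 11).
Player 2 earns 18 sequentially versus 11 at the Nash outcome: better off.

better off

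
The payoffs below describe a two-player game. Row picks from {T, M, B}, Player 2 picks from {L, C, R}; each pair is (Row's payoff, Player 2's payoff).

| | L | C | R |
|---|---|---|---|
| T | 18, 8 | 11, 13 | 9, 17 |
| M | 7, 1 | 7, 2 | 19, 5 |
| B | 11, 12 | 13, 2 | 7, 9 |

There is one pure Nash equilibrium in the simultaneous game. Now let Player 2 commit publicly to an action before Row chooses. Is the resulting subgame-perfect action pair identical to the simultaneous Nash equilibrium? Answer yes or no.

Solve by backward induction (Player 2 leads).
- L: Row compares 18, 7, 11 and picks T; Player 2 would get 8.
- C: Row compares 11, 7, 13 and picks B; Player 2 would get 2.
- R: Row compares 9, 19, 7 and picks M; Player 2 would get 5.
Among 8, 2, 5, the best is 8 at L. Subgame-perfect outcome: (T, L) with payoffs (18, 8).
For the simultaneous game, intersect best replies.
Row's best replies: L→T; C→B; R→M.
Player 2's best replies: T→R; M→R; B→L.
Only (M, R) has each player best-responding; Nash payoffs (19, 5).
Sequential outcome (T, L) differs from the Nash profile (M, R).

no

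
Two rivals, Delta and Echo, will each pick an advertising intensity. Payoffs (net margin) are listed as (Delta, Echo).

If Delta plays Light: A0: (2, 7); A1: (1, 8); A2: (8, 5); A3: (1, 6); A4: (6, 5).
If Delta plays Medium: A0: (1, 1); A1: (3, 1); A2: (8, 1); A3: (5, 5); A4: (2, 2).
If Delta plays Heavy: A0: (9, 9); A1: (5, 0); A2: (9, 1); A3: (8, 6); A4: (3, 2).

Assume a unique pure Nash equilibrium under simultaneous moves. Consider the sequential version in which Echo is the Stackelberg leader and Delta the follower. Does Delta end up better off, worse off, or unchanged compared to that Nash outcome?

unchanged

Backward induction with Echo moving first.
- A0: Delta compares 2, 1, 9 and picks Heavy; Echo would get 9.
- A1: Delta compares 1, 3, 5 and picks Heavy; Echo would get 0.
- A2: Delta compares 8, 8, 9 and picks Heavy; Echo would get 1.
- A3: Delta compares 1, 5, 8 and picks Heavy; Echo would get 6.
- A4: Delta compares 6, 2, 3 and picks Light; Echo would get 5.
Among 9, 0, 1, 6, 5, the best is 9 at A0. Subgame-perfect outcome: (Heavy, A0) with payoffs (9, 9).
Now find the simultaneous Nash equilibrium.
Delta's best replies: A0→Heavy; A1→Heavy; A2→Heavy; A3→Heavy; A4→Light.
Echo's best replies: Light→A1; Medium→A3; Heavy→A0.
The unique mutual best reply is (Heavy, A0), giving (9, 9).
Delta earns 9 sequentially versus 9 at the Nash outcome: unchanged.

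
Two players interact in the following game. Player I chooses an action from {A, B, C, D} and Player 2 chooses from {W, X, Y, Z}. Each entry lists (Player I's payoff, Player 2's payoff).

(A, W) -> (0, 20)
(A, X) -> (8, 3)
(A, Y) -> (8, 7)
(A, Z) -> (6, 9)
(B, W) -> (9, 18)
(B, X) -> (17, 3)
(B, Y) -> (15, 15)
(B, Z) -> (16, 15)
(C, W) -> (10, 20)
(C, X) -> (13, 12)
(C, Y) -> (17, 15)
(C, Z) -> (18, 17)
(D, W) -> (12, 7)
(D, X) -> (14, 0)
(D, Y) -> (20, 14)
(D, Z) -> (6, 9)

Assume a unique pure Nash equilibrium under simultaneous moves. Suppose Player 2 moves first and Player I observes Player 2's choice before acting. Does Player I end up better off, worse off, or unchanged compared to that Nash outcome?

worse off

Work backward from Player I's decision.
- W: BR = D, leader payoff 7.
- X: BR = B, leader payoff 3.
- Y: BR = D, leader payoff 14.
- Z: BR = C, leader payoff 17.
Maximizing over 7, 3, 14, 17, Player 2 chooses Z. Subgame-perfect outcome: (C, Z) with payoffs (18, 17).
Under simultaneous play:
Player I's best replies: W→D; X→B; Y→D; Z→C.
Player 2's best replies: A→W; B→W; C→W; D→Y.
The unique mutual best reply is (D, Y), giving (20, 14).
Player I earns 18 sequentially versus 20 at the Nash outcome: worse off.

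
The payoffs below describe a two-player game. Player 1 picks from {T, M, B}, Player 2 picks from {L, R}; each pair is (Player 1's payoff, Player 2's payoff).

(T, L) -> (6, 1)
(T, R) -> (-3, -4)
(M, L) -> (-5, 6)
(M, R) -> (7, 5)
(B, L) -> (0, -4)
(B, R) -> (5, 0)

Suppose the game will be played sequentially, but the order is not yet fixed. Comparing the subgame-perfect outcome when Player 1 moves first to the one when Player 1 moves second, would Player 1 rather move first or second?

If Player 1 leads: Player 2's best replies are T→L, M→L, B→R; Player 1's induced payoffs 6, -5, 5; outcome (T, L), payoffs (6, 1).
If Player 2 leads: Player 1's best replies are L→T, R→M; Player 2's induced payoffs 1, 5; outcome (M, R), payoffs (7, 5).
Player 1 gets 6 moving first and 7 moving second, so Player 1 prefers to move second.

second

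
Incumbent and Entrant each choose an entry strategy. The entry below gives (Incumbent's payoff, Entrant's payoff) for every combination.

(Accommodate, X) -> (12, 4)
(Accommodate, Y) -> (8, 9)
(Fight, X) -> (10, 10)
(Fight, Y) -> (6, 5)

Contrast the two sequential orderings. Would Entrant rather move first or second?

If Incumbent leads: Entrant's best replies are Accommodate→Y, Fight→X; Incumbent's induced payoffs 8, 10; outcome (Fight, X), payoffs (10, 10).
If Entrant leads: Incumbent's best replies are X→Accommodate, Y→Accommodate; Entrant's induced payoffs 4, 9; outcome (Accommodate, Y), payoffs (8, 9).
Entrant gets 9 moving first and 10 moving second, so Entrant prefers to move second.

second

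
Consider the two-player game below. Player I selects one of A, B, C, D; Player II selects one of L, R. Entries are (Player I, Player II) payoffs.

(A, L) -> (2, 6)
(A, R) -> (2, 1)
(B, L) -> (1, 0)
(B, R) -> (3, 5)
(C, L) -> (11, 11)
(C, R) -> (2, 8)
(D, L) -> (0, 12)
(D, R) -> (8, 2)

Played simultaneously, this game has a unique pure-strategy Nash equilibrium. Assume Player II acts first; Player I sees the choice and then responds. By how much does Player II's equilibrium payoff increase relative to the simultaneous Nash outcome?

0

Work backward from Player I's decision.
- L: BR = C, leader payoff 11.
- R: BR = D, leader payoff 2.
Among 11, 2, the best is 11 at L. Subgame-perfect outcome: (C, L) with payoffs (11, 11).
Now find the simultaneous Nash equilibrium.
Player I's best replies: L→C; R→D.
Player II's best replies: A→L; B→R; C→L; D→L.
The unique mutual best reply is (C, L), giving (11, 11).
Player II's commitment gain: 11 − 11 = 0.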